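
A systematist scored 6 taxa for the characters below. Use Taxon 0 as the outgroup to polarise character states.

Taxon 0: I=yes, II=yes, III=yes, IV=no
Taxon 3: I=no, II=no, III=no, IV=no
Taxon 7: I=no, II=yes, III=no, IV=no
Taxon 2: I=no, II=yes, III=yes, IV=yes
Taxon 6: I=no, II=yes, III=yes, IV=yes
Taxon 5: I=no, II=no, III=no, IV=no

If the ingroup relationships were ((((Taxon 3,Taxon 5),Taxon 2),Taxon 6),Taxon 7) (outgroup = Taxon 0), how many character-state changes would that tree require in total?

Map each character onto ((((Taxon 3,Taxon 5),Taxon 2),Taxon 6),Taxon 7) (rooted by Taxon 0) and count the minimum state changes it requires (Fitch parsimony):
I: 1; II: 1; III: 2; IV: 2.
Total tree length = 6.

6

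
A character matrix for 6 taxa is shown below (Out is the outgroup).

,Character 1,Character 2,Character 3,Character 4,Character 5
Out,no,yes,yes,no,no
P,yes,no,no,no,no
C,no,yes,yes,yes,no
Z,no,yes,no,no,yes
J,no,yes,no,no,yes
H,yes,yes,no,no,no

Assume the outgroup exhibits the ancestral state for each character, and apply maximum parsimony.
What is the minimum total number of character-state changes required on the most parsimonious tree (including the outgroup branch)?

5

Character polarity is set by the outgroup: the derived state is whichever differs from the outgroup's state, so for Character 2, Character 3 the derived state is 'no', and for the remaining characters it is 'yes'.
Character 1 (derived state 'yes') is shared by H and P — a synapomorphy uniting that clade.
Character 2: derived state 'no' in P only — an autapomorphy, so it tells us nothing about relationships among taxa.
Character 3 (derived state 'no') is shared by H, J, P, and Z — a synapomorphy uniting that clade.
Character 4 (derived state 'yes') is unique to C (autapomorphy; uninformative for grouping).
Only J and Z show the derived state 'yes' for Character 5, supporting them as a clade.
Most parsimonious ingroup topology: (((P,H),(Z,J)),C).
Changes per character on this tree: Character 1: 1; Character 2: 1; Character 3: 1; Character 4: 1; Character 5: 1.
Total = 5.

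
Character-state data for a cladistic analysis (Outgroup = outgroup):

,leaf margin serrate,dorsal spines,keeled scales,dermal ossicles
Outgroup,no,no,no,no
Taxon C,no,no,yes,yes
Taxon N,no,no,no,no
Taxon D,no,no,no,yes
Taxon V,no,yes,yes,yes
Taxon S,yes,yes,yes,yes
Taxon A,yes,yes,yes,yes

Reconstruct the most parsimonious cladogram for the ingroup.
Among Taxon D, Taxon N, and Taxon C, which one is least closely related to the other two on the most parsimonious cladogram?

The outgroup has state 'no' for every character, so 'yes' is the derived state throughout.
leaf margin serrate: derived state 'yes' in Taxon A and Taxon S only — synapomorphy for {Taxon A, Taxon S}.
dorsal spines: derived state 'yes' in Taxon A, Taxon S, and Taxon V only — synapomorphy for {Taxon A, Taxon S, Taxon V}.
keeled scales: derived state 'yes' in Taxon A, Taxon C, Taxon S, and Taxon V only — synapomorphy for {Taxon A, Taxon C, Taxon S, Taxon V}.
dermal ossicles (derived state 'yes') is shared by Taxon A, Taxon C, Taxon D, Taxon S, and Taxon V — a synapomorphy uniting that clade.
Most parsimonious ingroup topology: (((Taxon C,(Taxon V,(Taxon S,Taxon A))),Taxon D),Taxon N).
Taxon C and Taxon D share a more recent common ancestor with each other than either does with Taxon N, so Taxon N is the least closely related of the three.

Taxon N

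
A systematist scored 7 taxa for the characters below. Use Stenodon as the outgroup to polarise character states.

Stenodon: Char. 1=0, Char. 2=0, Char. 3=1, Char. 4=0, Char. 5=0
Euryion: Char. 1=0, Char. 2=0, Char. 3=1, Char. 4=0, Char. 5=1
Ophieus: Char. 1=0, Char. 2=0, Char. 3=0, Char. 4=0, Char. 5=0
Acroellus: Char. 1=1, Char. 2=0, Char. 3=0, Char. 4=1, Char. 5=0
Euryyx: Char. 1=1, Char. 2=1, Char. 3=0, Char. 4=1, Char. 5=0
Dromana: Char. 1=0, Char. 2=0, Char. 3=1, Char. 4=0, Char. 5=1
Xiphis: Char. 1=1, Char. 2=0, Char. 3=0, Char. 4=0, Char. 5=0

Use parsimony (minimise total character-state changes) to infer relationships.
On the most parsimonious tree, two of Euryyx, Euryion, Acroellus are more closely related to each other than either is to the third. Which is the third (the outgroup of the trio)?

Character polarity is set by the outgroup: the derived state is whichever differs from the outgroup's state, so for Char. 3 the derived state is '0', and for the remaining characters it is '1'.
Char. 1 (derived state '1') is shared by Acroellus, Euryyx, and Xiphis — a synapomorphy uniting that clade.
Char. 2: derived state '1' in Euryyx only — an autapomorphy, so it tells us nothing about relationships among taxa.
Char. 3 (derived state '0') is shared by Acroellus, Euryyx, Ophieus, and Xiphis — a synapomorphy uniting that clade.
Char. 4: derived state '1' in Acroellus and Euryyx only — synapomorphy for {Acroellus, Euryyx}.
Char. 5: derived state '1' in Dromana and Euryion only — synapomorphy for {Dromana, Euryion}.
Most parsimonious ingroup topology: ((Euryion,Dromana),(Ophieus,((Acroellus,Euryyx),Xiphis))).
Euryyx and Acroellus share a more recent common ancestor with each other than either does with Euryion, so Euryion is the least closely related of the three.

Euryion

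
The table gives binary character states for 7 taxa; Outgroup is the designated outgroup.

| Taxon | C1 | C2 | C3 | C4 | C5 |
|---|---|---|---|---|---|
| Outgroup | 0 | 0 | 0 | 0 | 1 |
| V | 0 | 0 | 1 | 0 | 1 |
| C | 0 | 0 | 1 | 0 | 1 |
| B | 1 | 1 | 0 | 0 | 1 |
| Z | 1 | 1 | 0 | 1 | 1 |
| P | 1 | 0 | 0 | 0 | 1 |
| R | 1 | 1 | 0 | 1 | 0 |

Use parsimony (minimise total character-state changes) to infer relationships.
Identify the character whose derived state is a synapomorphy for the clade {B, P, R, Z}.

Character polarity is set by the outgroup: the derived state is whichever differs from the outgroup's state, so for C5 the derived state is '0', and for the remaining characters it is '1'.
C1: derived state '1' in B, P, R, and Z only — synapomorphy for {B, P, R, Z}.
Only B, R, and Z show the derived state '1' for C2, supporting them as a clade.
C3: derived state '1' in C and V only — synapomorphy for {C, V}.
C4 (derived state '1') is shared by R and Z — a synapomorphy uniting that clade.
C5 (derived state '0') is unique to R (autapomorphy; uninformative for grouping).
Most parsimonious ingroup topology: ((V,C),((B,(Z,R)),P)).
The clade {B, P, R, Z} is supported by C1: its derived state '1' occurs in exactly those taxa and in no other taxon (including the outgroup).

C1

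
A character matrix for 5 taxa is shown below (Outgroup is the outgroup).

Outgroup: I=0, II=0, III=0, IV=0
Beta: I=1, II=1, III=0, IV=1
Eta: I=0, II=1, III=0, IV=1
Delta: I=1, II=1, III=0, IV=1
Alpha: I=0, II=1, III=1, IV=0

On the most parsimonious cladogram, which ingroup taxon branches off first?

The outgroup has state '0' for every character, so '1' is the derived state throughout.
I (derived state '1') is shared by Beta and Delta — a synapomorphy uniting that clade.
All ingroup taxa share the derived state '1' for II; it defines the ingroup but does not resolve relationships within it.
III: derived state '1' in Alpha only — an autapomorphy, so it tells us nothing about relationships among taxa.
Only Beta, Delta, and Eta show the derived state '1' for IV, supporting them as a clade.
Most parsimonious ingroup topology: (((Beta,Delta),Eta),Alpha).
Alpha is sister to the clade containing all other ingroup taxa, so it is the earliest-diverging (most basal) ingroup lineage.

Alpha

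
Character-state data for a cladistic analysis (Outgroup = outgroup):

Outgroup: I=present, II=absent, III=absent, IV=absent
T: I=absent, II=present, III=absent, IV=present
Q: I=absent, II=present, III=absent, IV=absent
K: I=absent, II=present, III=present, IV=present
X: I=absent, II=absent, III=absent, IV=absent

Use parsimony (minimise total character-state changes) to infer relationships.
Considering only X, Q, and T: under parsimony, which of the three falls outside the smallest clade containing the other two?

Character polarity is set by the outgroup: the derived state is whichever differs from the outgroup's state, so for I the derived state is 'absent', and for the remaining characters it is 'present'.
I (derived state 'absent') is shared by all ingroup taxa — unites the whole ingroup.
II (derived state 'present') is shared by K, Q, and T — a synapomorphy uniting that clade.
III: derived state 'present' in K only — an autapomorphy, so it tells us nothing about relationships among taxa.
Only K and T show the derived state 'present' for IV, supporting them as a clade.
Most parsimonious ingroup topology: (((T,K),Q),X).
Q and T share a more recent common ancestor with each other than either does with X, so X is the least closely related of the three.

X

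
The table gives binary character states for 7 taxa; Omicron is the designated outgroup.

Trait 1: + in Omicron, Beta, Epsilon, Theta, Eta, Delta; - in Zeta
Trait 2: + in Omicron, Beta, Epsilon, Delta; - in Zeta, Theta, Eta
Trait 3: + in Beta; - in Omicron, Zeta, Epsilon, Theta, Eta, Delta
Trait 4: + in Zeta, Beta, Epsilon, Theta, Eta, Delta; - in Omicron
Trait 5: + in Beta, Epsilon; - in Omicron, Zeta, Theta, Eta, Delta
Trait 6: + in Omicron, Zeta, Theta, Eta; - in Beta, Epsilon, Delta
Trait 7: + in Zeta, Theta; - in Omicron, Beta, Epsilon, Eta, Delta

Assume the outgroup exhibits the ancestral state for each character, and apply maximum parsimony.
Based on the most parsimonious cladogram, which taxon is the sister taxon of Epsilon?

Character polarity is set by the outgroup: the derived state is whichever differs from the outgroup's state, so for Trait 1, Trait 2, Trait 6 the derived state is '-', and for the remaining characters it is '+'.
Trait 1: derived state '-' in Zeta only — an autapomorphy, so it tells us nothing about relationships among taxa.
Trait 2: derived state '-' in Eta, Theta, and Zeta only — synapomorphy for {Eta, Theta, Zeta}.
Trait 3: derived state '+' in Beta only — an autapomorphy, so it tells us nothing about relationships among taxa.
All ingroup taxa share the derived state '+' for Trait 4; it defines the ingroup but does not resolve relationships within it.
Trait 5 (derived state '+') is shared by Beta and Epsilon — a synapomorphy uniting that clade.
Only Beta, Delta, and Epsilon show the derived state '-' for Trait 6, supporting them as a clade.
Trait 7: derived state '+' in Theta and Zeta only — synapomorphy for {Theta, Zeta}.
Most parsimonious ingroup topology: (((Zeta,Theta),Eta),((Beta,Epsilon),Delta)).
Epsilon and Beta form a cherry on this tree, so they are sister taxa.

Beta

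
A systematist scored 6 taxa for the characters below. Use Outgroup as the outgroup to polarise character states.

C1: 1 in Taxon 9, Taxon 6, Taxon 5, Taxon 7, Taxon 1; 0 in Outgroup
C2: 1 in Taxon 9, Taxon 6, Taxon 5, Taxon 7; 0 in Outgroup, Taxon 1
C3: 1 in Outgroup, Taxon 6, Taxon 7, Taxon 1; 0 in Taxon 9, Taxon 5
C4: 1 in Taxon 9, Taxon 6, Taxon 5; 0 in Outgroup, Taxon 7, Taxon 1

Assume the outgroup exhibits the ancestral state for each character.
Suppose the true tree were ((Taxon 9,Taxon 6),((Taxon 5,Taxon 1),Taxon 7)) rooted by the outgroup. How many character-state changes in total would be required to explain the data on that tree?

Map each character onto ((Taxon 9,Taxon 6),((Taxon 5,Taxon 1),Taxon 7)) (rooted by Outgroup) and count the minimum state changes it requires (Fitch parsimony):
C1: 1; C2: 2; C3: 2; C4: 2.
Total tree length = 7.

7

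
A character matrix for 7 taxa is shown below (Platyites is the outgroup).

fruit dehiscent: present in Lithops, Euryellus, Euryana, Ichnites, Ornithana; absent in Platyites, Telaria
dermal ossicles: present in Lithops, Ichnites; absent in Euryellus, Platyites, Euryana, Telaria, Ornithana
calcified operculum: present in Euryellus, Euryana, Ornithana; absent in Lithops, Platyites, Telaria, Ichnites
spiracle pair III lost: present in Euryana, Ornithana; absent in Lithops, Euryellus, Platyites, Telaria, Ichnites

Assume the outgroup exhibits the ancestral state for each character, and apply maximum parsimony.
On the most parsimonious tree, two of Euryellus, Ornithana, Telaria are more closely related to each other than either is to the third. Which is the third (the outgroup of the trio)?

Telaria

The outgroup has state 'absent' for every character, so 'present' is the derived state throughout.
Only Euryana, Euryellus, Ichnites, Lithops, and Ornithana show the derived state 'present' for fruit dehiscent, supporting them as a clade.
dermal ossicles: derived state 'present' in Ichnites and Lithops only — synapomorphy for {Ichnites, Lithops}.
calcified operculum (derived state 'present') is shared by Euryana, Euryellus, and Ornithana — a synapomorphy uniting that clade.
Only Euryana and Ornithana show the derived state 'present' for spiracle pair III lost, supporting them as a clade.
Most parsimonious ingroup topology: (((Euryellus,(Ornithana,Euryana)),(Lithops,Ichnites)),Telaria).
Ornithana and Euryellus share a more recent common ancestor with each other than either does with Telaria, so Telaria is the least closely related of the three.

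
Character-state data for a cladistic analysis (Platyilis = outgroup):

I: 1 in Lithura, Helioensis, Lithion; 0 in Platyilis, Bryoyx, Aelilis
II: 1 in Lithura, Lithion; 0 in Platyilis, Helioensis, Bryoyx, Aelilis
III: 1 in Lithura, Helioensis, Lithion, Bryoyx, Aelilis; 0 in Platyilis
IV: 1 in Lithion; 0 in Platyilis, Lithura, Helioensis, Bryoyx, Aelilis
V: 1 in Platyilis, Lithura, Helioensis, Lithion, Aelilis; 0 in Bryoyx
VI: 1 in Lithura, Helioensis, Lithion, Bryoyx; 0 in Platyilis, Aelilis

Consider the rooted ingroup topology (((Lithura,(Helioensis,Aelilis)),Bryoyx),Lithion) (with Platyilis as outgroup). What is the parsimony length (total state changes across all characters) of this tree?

10

Map each character onto (((Lithura,(Helioensis,Aelilis)),Bryoyx),Lithion) (rooted by Platyilis) and count the minimum state changes it requires (Fitch parsimony):
I: 3; II: 2; III: 1; IV: 1; V: 1; VI: 2.
Total tree length = 10.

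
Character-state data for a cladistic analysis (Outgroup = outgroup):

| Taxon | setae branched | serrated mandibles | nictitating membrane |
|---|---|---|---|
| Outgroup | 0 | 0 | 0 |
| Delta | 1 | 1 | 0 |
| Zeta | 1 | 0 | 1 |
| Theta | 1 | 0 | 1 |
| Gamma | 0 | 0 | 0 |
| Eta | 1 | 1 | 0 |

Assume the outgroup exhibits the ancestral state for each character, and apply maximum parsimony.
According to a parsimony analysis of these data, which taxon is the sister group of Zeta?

The outgroup has state '0' for every character, so '1' is the derived state throughout.
setae branched: derived state '1' in Delta, Eta, Theta, and Zeta only — synapomorphy for {Delta, Eta, Theta, Zeta}.
serrated mandibles: derived state '1' in Delta and Eta only — synapomorphy for {Delta, Eta}.
nictitating membrane (derived state '1') is shared by Theta and Zeta — a synapomorphy uniting that clade.
Most parsimonious ingroup topology: (((Delta,Eta),(Zeta,Theta)),Gamma).
Zeta and Theta form a cherry on this tree, so they are sister taxa.

Theta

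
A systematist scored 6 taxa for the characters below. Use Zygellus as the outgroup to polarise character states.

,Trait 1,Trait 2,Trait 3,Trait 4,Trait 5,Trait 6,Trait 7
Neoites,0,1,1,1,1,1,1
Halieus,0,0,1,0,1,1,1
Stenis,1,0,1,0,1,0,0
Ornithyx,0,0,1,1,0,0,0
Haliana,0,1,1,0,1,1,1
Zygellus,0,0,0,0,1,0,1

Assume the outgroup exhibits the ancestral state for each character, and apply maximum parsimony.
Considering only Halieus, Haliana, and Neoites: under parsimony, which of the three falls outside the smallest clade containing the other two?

Halieus

Character polarity is set by the outgroup: the derived state is whichever differs from the outgroup's state, so for Trait 5, Trait 7 the derived state is '0', and for the remaining characters it is '1'.
Trait 1: derived state '1' in Stenis only — an autapomorphy, so it tells us nothing about relationships among taxa.
Trait 2 (derived state '1') is shared by Haliana and Neoites — a synapomorphy uniting that clade.
All ingroup taxa share the derived state '1' for Trait 3; it defines the ingroup but does not resolve relationships within it.
Trait 4 (state '1') occurs in Neoites and Ornithyx but conflicts with the nesting implied by the other characters — most parsimoniously interpreted as homoplasy.
Trait 5 (derived state '0') is unique to Ornithyx (autapomorphy; uninformative for grouping).
Trait 6: derived state '1' in Haliana, Halieus, and Neoites only — synapomorphy for {Haliana, Halieus, Neoites}.
Trait 7: derived state '0' in Ornithyx and Stenis only — synapomorphy for {Ornithyx, Stenis}.
Most parsimonious ingroup topology: (((Haliana,Neoites),Halieus),(Ornithyx,Stenis)).
Neoites and Haliana share a more recent common ancestor with each other than either does with Halieus, so Halieus is the least closely related of the three.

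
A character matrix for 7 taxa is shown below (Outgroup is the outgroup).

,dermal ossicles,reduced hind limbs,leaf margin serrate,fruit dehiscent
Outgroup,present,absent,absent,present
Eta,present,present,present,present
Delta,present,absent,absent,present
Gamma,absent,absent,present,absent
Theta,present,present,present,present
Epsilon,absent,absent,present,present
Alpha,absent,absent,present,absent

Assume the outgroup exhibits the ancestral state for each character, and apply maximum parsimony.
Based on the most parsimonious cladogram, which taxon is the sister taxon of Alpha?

Gamma

Character polarity is set by the outgroup: the derived state is whichever differs from the outgroup's state, so for dermal ossicles, fruit dehiscent the derived state is 'absent', and for the remaining characters it is 'present'.
dermal ossicles: derived state 'absent' in Alpha, Epsilon, and Gamma only — synapomorphy for {Alpha, Epsilon, Gamma}.
reduced hind limbs: derived state 'present' in Eta and Theta only — synapomorphy for {Eta, Theta}.
leaf margin serrate (derived state 'present') is shared by Alpha, Epsilon, Eta, Gamma, and Theta — a synapomorphy uniting that clade.
fruit dehiscent (derived state 'absent') is shared by Alpha and Gamma — a synapomorphy uniting that clade.
Most parsimonious ingroup topology: (((Eta,Theta),((Gamma,Alpha),Epsilon)),Delta).
Alpha and Gamma form a cherry on this tree, so they are sister taxa.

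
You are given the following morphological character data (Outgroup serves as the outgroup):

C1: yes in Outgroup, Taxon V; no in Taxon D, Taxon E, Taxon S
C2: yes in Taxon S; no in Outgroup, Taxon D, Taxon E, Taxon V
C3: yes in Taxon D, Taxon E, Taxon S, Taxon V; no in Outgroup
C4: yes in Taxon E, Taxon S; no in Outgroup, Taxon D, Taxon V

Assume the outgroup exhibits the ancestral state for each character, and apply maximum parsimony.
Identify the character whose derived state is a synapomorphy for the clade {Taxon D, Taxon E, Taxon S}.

C1

Character polarity is set by the outgroup: the derived state is whichever differs from the outgroup's state, so for C1 the derived state is 'no', and for the remaining characters it is 'yes'.
Only Taxon D, Taxon E, and Taxon S show the derived state 'no' for C1, supporting them as a clade.
C2: derived state 'yes' in Taxon S only — an autapomorphy, so it tells us nothing about relationships among taxa.
C3 (derived state 'yes') is shared by all ingroup taxa — unites the whole ingroup.
C4 (derived state 'yes') is shared by Taxon E and Taxon S — a synapomorphy uniting that clade.
Most parsimonious ingroup topology: ((Taxon D,(Taxon E,Taxon S)),Taxon V).
The clade {Taxon D, Taxon E, Taxon S} is supported by C1: its derived state 'no' occurs in exactly those taxa and in no other taxon (including the outgroup).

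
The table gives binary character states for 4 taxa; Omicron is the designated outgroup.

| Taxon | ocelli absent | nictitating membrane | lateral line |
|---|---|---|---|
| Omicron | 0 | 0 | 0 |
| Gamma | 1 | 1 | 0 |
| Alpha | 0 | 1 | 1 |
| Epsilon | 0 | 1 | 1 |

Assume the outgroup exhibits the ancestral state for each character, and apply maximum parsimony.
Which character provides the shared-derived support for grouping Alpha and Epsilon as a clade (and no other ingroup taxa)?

lateral line

The outgroup has state '0' for every character, so '1' is the derived state throughout.
ocelli absent (derived state '1') is unique to Gamma (autapomorphy; uninformative for grouping).
All ingroup taxa share the derived state '1' for nictitating membrane; it defines the ingroup but does not resolve relationships within it.
Only Alpha and Epsilon show the derived state '1' for lateral line, supporting them as a clade.
Most parsimonious ingroup topology: ((Alpha,Epsilon),Gamma).
The clade {Alpha, Epsilon} is supported by lateral line: its derived state '1' occurs in exactly those taxa and in no other taxon (including the outgroup).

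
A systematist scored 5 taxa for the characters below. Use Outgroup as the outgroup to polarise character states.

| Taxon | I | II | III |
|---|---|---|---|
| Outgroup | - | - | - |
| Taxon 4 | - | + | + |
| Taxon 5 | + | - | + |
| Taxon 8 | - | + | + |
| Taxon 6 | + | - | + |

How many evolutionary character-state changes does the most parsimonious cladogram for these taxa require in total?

The outgroup has state '-' for every character, so '+' is the derived state throughout.
I (derived state '+') is shared by Taxon 5 and Taxon 6 — a synapomorphy uniting that clade.
II (derived state '+') is shared by Taxon 4 and Taxon 8 — a synapomorphy uniting that clade.
III (derived state '+') is shared by all ingroup taxa — unites the whole ingroup.
Most parsimonious ingroup topology: ((Taxon 4,Taxon 8),(Taxon 5,Taxon 6)).
Changes per character on this tree: I: 1; II: 1; III: 1.
Total = 3.

3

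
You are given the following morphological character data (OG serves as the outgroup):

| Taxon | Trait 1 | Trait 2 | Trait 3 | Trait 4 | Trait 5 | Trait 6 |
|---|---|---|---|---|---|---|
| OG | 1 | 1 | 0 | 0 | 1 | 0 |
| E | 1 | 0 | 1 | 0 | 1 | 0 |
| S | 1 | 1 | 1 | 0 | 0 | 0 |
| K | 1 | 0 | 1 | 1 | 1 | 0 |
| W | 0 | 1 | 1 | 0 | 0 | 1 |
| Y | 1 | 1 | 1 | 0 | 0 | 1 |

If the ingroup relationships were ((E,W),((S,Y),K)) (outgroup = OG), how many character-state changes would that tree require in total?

9

Map each character onto ((E,W),((S,Y),K)) (rooted by OG) and count the minimum state changes it requires (Fitch parsimony):
Trait 1: 1; Trait 2: 2; Trait 3: 1; Trait 4: 1; Trait 5: 2; Trait 6: 2.
Total tree length = 9.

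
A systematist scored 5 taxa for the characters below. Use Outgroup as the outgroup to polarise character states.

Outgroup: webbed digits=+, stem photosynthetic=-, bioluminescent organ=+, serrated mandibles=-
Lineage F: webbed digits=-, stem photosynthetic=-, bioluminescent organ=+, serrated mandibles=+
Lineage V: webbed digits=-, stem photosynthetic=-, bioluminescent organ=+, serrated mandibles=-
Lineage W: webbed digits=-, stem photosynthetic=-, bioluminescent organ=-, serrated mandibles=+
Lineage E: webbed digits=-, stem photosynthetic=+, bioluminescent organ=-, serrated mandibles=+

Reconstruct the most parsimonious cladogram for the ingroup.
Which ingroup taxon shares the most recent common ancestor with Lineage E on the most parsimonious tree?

Lineage W

Character polarity is set by the outgroup: the derived state is whichever differs from the outgroup's state, so for webbed digits, bioluminescent organ the derived state is '-', and for the remaining characters it is '+'.
All ingroup taxa share the derived state '-' for webbed digits; it defines the ingroup but does not resolve relationships within it.
stem photosynthetic (derived state '+') is unique to Lineage E (autapomorphy; uninformative for grouping).
bioluminescent organ: derived state '-' in Lineage E and Lineage W only — synapomorphy for {Lineage E, Lineage W}.
Only Lineage E, Lineage F, and Lineage W show the derived state '+' for serrated mandibles, supporting them as a clade.
Most parsimonious ingroup topology: ((Lineage F,(Lineage W,Lineage E)),Lineage V).
Lineage E and Lineage W form a cherry on this tree, so they are sister taxa.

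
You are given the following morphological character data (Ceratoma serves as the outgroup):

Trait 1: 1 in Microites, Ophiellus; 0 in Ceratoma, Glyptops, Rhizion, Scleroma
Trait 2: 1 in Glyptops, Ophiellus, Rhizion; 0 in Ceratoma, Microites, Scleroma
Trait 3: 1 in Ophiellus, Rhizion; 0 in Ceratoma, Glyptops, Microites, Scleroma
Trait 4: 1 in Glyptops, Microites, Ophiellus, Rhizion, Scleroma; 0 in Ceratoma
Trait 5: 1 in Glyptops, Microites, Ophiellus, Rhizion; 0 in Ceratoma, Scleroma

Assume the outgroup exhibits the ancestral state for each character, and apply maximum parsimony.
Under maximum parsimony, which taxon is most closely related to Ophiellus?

The outgroup has state '0' for every character, so '1' is the derived state throughout.
Trait 1 groups Microites and Ophiellus, which is incompatible with the clades supported by the remaining characters; treating it as convergent (homoplasy) costs fewer steps than any alternative tree.
Only Glyptops, Ophiellus, and Rhizion show the derived state '1' for Trait 2, supporting them as a clade.
Trait 3 (derived state '1') is shared by Ophiellus and Rhizion — a synapomorphy uniting that clade.
Trait 4 (derived state '1') is shared by all ingroup taxa — unites the whole ingroup.
Only Glyptops, Microites, Ophiellus, and Rhizion show the derived state '1' for Trait 5, supporting them as a clade.
Most parsimonious ingroup topology: (((Glyptops,(Ophiellus,Rhizion)),Microites),Scleroma).
Ophiellus and Rhizion form a cherry on this tree, so they are sister taxa.

Rhizion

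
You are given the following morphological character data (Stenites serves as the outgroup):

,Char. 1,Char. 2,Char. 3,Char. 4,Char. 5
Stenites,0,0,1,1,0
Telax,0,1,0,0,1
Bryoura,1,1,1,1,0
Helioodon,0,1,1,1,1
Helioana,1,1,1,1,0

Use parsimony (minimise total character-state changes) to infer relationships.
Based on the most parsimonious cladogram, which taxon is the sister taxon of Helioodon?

Telax

Character polarity is set by the outgroup: the derived state is whichever differs from the outgroup's state, so for Char. 3, Char. 4 the derived state is '0', and for the remaining characters it is '1'.
Only Bryoura and Helioana show the derived state '1' for Char. 1, supporting them as a clade.
All ingroup taxa share the derived state '1' for Char. 2; it defines the ingroup but does not resolve relationships within it.
Char. 3 (derived state '0') is unique to Telax (autapomorphy; uninformative for grouping).
Char. 4 (derived state '0') is unique to Telax (autapomorphy; uninformative for grouping).
Char. 5 (derived state '1') is shared by Helioodon and Telax — a synapomorphy uniting that clade.
Most parsimonious ingroup topology: ((Telax,Helioodon),(Bryoura,Helioana)).
Helioodon and Telax form a cherry on this tree, so they are sister taxa.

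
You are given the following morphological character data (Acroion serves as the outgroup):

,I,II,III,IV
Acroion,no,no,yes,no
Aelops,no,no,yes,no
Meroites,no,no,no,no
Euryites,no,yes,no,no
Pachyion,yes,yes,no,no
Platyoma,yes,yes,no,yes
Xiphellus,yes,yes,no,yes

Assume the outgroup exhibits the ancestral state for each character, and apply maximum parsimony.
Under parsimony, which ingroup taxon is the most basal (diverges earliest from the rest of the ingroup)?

Character polarity is set by the outgroup: the derived state is whichever differs from the outgroup's state, so for III the derived state is 'no', and for the remaining characters it is 'yes'.
I: derived state 'yes' in Pachyion, Platyoma, and Xiphellus only — synapomorphy for {Pachyion, Platyoma, Xiphellus}.
II (derived state 'yes') is shared by Euryites, Pachyion, Platyoma, and Xiphellus — a synapomorphy uniting that clade.
III (derived state 'no') is shared by Euryites, Meroites, Pachyion, Platyoma, and Xiphellus — a synapomorphy uniting that clade.
Only Platyoma and Xiphellus show the derived state 'yes' for IV, supporting them as a clade.
Most parsimonious ingroup topology: (Aelops,(Meroites,(Euryites,(Pachyion,(Platyoma,Xiphellus))))).
Aelops is sister to the clade containing all other ingroup taxa, so it is the earliest-diverging (most basal) ingroup lineage.

Aelops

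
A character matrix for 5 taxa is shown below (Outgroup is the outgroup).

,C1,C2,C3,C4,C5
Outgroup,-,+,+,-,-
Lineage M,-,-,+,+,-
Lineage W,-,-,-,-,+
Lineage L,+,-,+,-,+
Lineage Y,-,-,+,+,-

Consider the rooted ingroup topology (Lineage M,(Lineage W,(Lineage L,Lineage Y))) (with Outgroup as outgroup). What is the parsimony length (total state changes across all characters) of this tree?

7

Map each character onto (Lineage M,(Lineage W,(Lineage L,Lineage Y))) (rooted by Outgroup) and count the minimum state changes it requires (Fitch parsimony):
C1: 1; C2: 1; C3: 1; C4: 2; C5: 2.
Total tree length = 7.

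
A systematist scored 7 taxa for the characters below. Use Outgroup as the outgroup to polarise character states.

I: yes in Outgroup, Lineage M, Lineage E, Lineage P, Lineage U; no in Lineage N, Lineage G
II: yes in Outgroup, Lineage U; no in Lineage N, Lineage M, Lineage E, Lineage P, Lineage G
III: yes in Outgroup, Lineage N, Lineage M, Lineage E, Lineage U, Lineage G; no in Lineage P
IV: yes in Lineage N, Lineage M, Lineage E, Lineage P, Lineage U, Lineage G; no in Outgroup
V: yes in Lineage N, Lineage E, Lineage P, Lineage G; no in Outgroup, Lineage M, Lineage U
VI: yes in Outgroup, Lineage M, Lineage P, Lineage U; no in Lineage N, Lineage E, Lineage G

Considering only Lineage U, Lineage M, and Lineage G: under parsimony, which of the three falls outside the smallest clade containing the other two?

Character polarity is set by the outgroup: the derived state is whichever differs from the outgroup's state, so for I, II, III, VI the derived state is 'no', and for the remaining characters it is 'yes'.
Only Lineage G and Lineage N show the derived state 'no' for I, supporting them as a clade.
II: derived state 'no' in Lineage E, Lineage G, Lineage M, Lineage N, and Lineage P only — synapomorphy for {Lineage E, Lineage G, Lineage M, Lineage N, Lineage P}.
III (derived state 'no') is unique to Lineage P (autapomorphy; uninformative for grouping).
IV (derived state 'yes') is shared by all ingroup taxa — unites the whole ingroup.
V: derived state 'yes' in Lineage E, Lineage G, Lineage N, and Lineage P only — synapomorphy for {Lineage E, Lineage G, Lineage N, Lineage P}.
Only Lineage E, Lineage G, and Lineage N show the derived state 'no' for VI, supporting them as a clade.
Most parsimonious ingroup topology: (((((Lineage N,Lineage G),Lineage E),Lineage P),Lineage M),Lineage U).
Lineage M and Lineage G share a more recent common ancestor with each other than either does with Lineage U, so Lineage U is the least closely related of the three.

Lineage U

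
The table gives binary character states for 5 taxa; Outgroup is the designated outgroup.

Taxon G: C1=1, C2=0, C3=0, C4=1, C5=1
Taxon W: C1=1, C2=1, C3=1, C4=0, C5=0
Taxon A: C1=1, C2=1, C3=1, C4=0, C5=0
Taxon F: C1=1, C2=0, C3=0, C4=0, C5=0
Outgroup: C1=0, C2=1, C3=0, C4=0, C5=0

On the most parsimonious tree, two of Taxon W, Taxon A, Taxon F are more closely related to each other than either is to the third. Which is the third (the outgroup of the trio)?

Character polarity is set by the outgroup: the derived state is whichever differs from the outgroup's state, so for C2 the derived state is '0', and for the remaining characters it is '1'.
All ingroup taxa share the derived state '1' for C1; it defines the ingroup but does not resolve relationships within it.
Only Taxon F and Taxon G show the derived state '0' for C2, supporting them as a clade.
C3 (derived state '1') is shared by Taxon A and Taxon W — a synapomorphy uniting that clade.
C4 (derived state '1') is unique to Taxon G (autapomorphy; uninformative for grouping).
C5: derived state '1' in Taxon G only — an autapomorphy, so it tells us nothing about relationships among taxa.
Most parsimonious ingroup topology: ((Taxon A,Taxon W),(Taxon F,Taxon G)).
Taxon A and Taxon W share a more recent common ancestor with each other than either does with Taxon F, so Taxon F is the least closely related of the three.

Taxon F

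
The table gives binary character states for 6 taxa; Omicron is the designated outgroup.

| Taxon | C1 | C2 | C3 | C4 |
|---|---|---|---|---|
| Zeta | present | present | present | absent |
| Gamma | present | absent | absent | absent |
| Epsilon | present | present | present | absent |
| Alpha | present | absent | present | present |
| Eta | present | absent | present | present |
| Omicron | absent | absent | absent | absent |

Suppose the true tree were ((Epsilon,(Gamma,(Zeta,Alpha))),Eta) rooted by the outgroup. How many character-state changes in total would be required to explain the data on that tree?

7

Map each character onto ((Epsilon,(Gamma,(Zeta,Alpha))),Eta) (rooted by Omicron) and count the minimum state changes it requires (Fitch parsimony):
C1: 1; C2: 2; C3: 2; C4: 2.
Total tree length = 7.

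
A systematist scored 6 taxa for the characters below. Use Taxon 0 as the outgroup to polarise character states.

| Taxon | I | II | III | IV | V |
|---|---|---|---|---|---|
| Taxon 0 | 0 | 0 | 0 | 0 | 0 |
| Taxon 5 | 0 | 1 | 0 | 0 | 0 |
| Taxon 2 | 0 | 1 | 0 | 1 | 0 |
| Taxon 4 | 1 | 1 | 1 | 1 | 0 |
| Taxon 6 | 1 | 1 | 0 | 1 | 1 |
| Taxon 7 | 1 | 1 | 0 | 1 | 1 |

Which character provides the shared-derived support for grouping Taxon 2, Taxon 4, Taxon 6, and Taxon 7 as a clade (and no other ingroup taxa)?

IV

The outgroup has state '0' for every character, so '1' is the derived state throughout.
Only Taxon 4, Taxon 6, and Taxon 7 show the derived state '1' for I, supporting them as a clade.
II (derived state '1') is shared by all ingroup taxa — unites the whole ingroup.
III (derived state '1') is unique to Taxon 4 (autapomorphy; uninformative for grouping).
IV (derived state '1') is shared by Taxon 2, Taxon 4, Taxon 6, and Taxon 7 — a synapomorphy uniting that clade.
V (derived state '1') is shared by Taxon 6 and Taxon 7 — a synapomorphy uniting that clade.
Most parsimonious ingroup topology: (Taxon 5,(Taxon 2,(Taxon 4,(Taxon 6,Taxon 7)))).
The clade {Taxon 2, Taxon 4, Taxon 6, Taxon 7} is supported by IV: its derived state '1' occurs in exactly those taxa and in no other taxon (including the outgroup).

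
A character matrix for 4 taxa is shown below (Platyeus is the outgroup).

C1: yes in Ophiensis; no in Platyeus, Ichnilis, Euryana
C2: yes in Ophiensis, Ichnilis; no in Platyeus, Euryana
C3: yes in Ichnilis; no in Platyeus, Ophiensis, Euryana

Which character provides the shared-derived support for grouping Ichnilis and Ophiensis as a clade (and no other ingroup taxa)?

C2

The outgroup has state 'no' for every character, so 'yes' is the derived state throughout.
C1 (derived state 'yes') is unique to Ophiensis (autapomorphy; uninformative for grouping).
C2: derived state 'yes' in Ichnilis and Ophiensis only — synapomorphy for {Ichnilis, Ophiensis}.
C3: derived state 'yes' in Ichnilis only — an autapomorphy, so it tells us nothing about relationships among taxa.
Most parsimonious ingroup topology: ((Ophiensis,Ichnilis),Euryana).
The clade {Ichnilis, Ophiensis} is supported by C2: its derived state 'yes' occurs in exactly those taxa and in no other taxon (including the outgroup).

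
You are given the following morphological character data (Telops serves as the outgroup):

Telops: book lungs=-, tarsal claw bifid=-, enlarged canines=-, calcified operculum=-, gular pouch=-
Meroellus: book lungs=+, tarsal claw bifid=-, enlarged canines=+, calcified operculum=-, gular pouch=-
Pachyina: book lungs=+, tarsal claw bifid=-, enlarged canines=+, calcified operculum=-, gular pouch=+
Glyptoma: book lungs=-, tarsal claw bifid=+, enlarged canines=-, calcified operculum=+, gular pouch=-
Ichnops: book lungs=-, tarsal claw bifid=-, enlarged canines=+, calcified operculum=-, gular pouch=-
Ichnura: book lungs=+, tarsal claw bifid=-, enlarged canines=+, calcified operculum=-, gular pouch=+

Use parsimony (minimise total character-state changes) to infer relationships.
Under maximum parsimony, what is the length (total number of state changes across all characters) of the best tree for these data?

The outgroup has state '-' for every character, so '+' is the derived state throughout.
book lungs (derived state '+') is shared by Ichnura, Meroellus, and Pachyina — a synapomorphy uniting that clade.
tarsal claw bifid: derived state '+' in Glyptoma only — an autapomorphy, so it tells us nothing about relationships among taxa.
enlarged canines: derived state '+' in Ichnops, Ichnura, Meroellus, and Pachyina only — synapomorphy for {Ichnops, Ichnura, Meroellus, Pachyina}.
calcified operculum: derived state '+' in Glyptoma only — an autapomorphy, so it tells us nothing about relationships among taxa.
gular pouch: derived state '+' in Ichnura and Pachyina only — synapomorphy for {Ichnura, Pachyina}.
Most parsimonious ingroup topology: (Glyptoma,(((Ichnura,Pachyina),Meroellus),Ichnops)).
Changes per character on this tree: book lungs: 1; tarsal claw bifid: 1; enlarged canines: 1; calcified operculum: 1; gular pouch: 1.
Total = 5.

5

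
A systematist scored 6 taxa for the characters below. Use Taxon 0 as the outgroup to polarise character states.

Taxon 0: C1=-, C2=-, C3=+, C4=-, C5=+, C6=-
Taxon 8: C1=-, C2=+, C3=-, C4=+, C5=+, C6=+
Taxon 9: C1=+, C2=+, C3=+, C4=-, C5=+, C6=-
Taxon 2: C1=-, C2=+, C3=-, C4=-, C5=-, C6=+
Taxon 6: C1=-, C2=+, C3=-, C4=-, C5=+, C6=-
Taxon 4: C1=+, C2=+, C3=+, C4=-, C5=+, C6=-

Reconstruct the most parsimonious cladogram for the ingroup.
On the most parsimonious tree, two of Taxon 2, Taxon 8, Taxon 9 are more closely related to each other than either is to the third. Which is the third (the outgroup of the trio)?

Taxon 9

Character polarity is set by the outgroup: the derived state is whichever differs from the outgroup's state, so for C3, C5 the derived state is '-', and for the remaining characters it is '+'.
C1: derived state '+' in Taxon 4 and Taxon 9 only — synapomorphy for {Taxon 4, Taxon 9}.
C2 (derived state '+') is shared by all ingroup taxa — unites the whole ingroup.
C3: derived state '-' in Taxon 2, Taxon 6, and Taxon 8 only — synapomorphy for {Taxon 2, Taxon 6, Taxon 8}.
C4: derived state '+' in Taxon 8 only — an autapomorphy, so it tells us nothing about relationships among taxa.
C5: derived state '-' in Taxon 2 only — an autapomorphy, so it tells us nothing about relationships among taxa.
C6: derived state '+' in Taxon 2 and Taxon 8 only — synapomorphy for {Taxon 2, Taxon 8}.
Most parsimonious ingroup topology: (((Taxon 8,Taxon 2),Taxon 6),(Taxon 9,Taxon 4)).
Taxon 2 and Taxon 8 share a more recent common ancestor with each other than either does with Taxon 9, so Taxon 9 is the least closely related of the three.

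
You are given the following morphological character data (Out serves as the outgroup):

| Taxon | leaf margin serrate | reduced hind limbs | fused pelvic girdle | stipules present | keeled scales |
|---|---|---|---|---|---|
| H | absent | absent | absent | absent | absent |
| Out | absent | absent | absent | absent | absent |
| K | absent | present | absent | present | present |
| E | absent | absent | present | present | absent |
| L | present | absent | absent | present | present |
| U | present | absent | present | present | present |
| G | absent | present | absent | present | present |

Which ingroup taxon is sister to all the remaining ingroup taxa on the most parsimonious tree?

The outgroup has state 'absent' for every character, so 'present' is the derived state throughout.
leaf margin serrate: derived state 'present' in L and U only — synapomorphy for {L, U}.
Only G and K show the derived state 'present' for reduced hind limbs, supporting them as a clade.
fused pelvic girdle groups E and U, which is incompatible with the clades supported by the remaining characters; treating it as convergent (homoplasy) costs fewer steps than any alternative tree.
Only E, G, K, L, and U show the derived state 'present' for stipules present, supporting them as a clade.
Only G, K, L, and U show the derived state 'present' for keeled scales, supporting them as a clade.
Most parsimonious ingroup topology: ((((L,U),(G,K)),E),H).
H is sister to the clade containing all other ingroup taxa, so it is the earliest-diverging (most basal) ingroup lineage.

H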